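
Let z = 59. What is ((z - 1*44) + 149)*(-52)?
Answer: -8528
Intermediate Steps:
((z - 1*44) + 149)*(-52) = ((59 - 1*44) + 149)*(-52) = ((59 - 44) + 149)*(-52) = (15 + 149)*(-52) = 164*(-52) = -8528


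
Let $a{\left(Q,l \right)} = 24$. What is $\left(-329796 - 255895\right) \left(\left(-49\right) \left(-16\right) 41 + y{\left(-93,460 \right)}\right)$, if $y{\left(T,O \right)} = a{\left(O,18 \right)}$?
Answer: $-18840508088$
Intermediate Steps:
$y{\left(T,O \right)} = 24$
$\left(-329796 - 255895\right) \left(\left(-49\right) \left(-16\right) 41 + y{\left(-93,460 \right)}\right) = \left(-329796 - 255895\right) \left(\left(-49\right) \left(-16\right) 41 + 24\right) = - 585691 \left(784 \cdot 41 + 24\right) = - 585691 \left(32144 + 24\right) = \left(-585691\right) 32168 = -18840508088$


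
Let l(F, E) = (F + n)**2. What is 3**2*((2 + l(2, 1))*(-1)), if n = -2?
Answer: -18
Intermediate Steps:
l(F, E) = (-2 + F)**2 (l(F, E) = (F - 2)**2 = (-2 + F)**2)
3**2*((2 + l(2, 1))*(-1)) = 3**2*((2 + (-2 + 2)**2)*(-1)) = 9*((2 + 0**2)*(-1)) = 9*((2 + 0)*(-1)) = 9*(2*(-1)) = 9*(-2) = -18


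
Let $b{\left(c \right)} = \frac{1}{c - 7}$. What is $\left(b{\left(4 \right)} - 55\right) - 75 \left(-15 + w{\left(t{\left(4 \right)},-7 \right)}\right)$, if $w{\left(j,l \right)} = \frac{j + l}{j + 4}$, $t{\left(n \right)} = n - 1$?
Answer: $\frac{23363}{21} \approx 1112.5$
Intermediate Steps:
$t{\left(n \right)} = -1 + n$ ($t{\left(n \right)} = n - 1 = -1 + n$)
$b{\left(c \right)} = \frac{1}{-7 + c}$
$w{\left(j,l \right)} = \frac{j + l}{4 + j}$
$\left(b{\left(4 \right)} - 55\right) - 75 \left(-15 + w{\left(t{\left(4 \right)},-7 \right)}\right) = \left(\frac{1}{-7 + 4} - 55\right) - 75 \left(-15 + \frac{\left(-1 + 4\right) - 7}{4 + \left(-1 + 4\right)}\right) = \left(\frac{1}{-3} - 55\right) - 75 \left(-15 + \frac{3 - 7}{4 + 3}\right) = \left(- \frac{1}{3} - 55\right) - 75 \left(-15 + \frac{1}{7} \left(-4\right)\right) = - \frac{166}{3} - 75 \left(-15 + \frac{1}{7} \left(-4\right)\right) = - \frac{166}{3} - 75 \left(-15 - \frac{4}{7}\right) = - \frac{166}{3} - - \frac{8175}{7} = - \frac{166}{3} + \frac{8175}{7} = \frac{23363}{21}$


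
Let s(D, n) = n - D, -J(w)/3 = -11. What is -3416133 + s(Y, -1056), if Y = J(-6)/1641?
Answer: -1869202394/547 ≈ -3.4172e+6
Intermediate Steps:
J(w) = 33 (J(w) = -3*(-11) = 33)
Y = 11/547 (Y = 33/1641 = 33*(1/1641) = 11/547 ≈ 0.020110)
-3416133 + s(Y, -1056) = -3416133 + (-1056 - 1*11/547) = -3416133 + (-1056 - 11/547) = -3416133 - 577643/547 = -1869202394/547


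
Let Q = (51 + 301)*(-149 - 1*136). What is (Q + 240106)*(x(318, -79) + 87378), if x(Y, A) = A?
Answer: 12203178014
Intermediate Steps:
Q = -100320 (Q = 352*(-149 - 136) = 352*(-285) = -100320)
(Q + 240106)*(x(318, -79) + 87378) = (-100320 + 240106)*(-79 + 87378) = 139786*87299 = 12203178014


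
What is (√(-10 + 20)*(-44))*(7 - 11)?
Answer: 176*√10 ≈ 556.56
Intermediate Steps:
(√(-10 + 20)*(-44))*(7 - 11) = (√10*(-44))*(-4) = -44*√10*(-4) = 176*√10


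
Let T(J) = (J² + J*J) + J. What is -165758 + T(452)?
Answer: 243302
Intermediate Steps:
T(J) = J + 2*J² (T(J) = (J² + J²) + J = 2*J² + J = J + 2*J²)
-165758 + T(452) = -165758 + 452*(1 + 2*452) = -165758 + 452*(1 + 904) = -165758 + 452*905 = -165758 + 409060 = 243302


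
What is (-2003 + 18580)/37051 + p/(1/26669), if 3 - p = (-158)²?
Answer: -24664291546782/37051 ≈ -6.6568e+8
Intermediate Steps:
p = -24961 (p = 3 - 1*(-158)² = 3 - 1*24964 = 3 - 24964 = -24961)
(-2003 + 18580)/37051 + p/(1/26669) = (-2003 + 18580)/37051 - 24961/(1/26669) = 16577*(1/37051) - 24961/1/26669 = 16577/37051 - 24961*26669 = 16577/37051 - 665684909 = -24664291546782/37051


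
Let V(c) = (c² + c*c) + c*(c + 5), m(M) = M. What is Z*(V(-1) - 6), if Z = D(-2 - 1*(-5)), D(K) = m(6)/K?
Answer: -16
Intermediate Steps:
V(c) = 2*c² + c*(5 + c) (V(c) = (c² + c²) + c*(5 + c) = 2*c² + c*(5 + c))
D(K) = 6/K
Z = 2 (Z = 6/(-2 - 1*(-5)) = 6/(-2 + 5) = 6/3 = 6*(⅓) = 2)
Z*(V(-1) - 6) = 2*(-(5 + 3*(-1)) - 6) = 2*(-(5 - 3) - 6) = 2*(-1*2 - 6) = 2*(-2 - 6) = 2*(-8) = -16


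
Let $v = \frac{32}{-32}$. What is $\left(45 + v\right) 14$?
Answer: $616$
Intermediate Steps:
$v = -1$ ($v = 32 \left(- \frac{1}{32}\right) = -1$)
$\left(45 + v\right) 14 = \left(45 - 1\right) 14 = 44 \cdot 14 = 616$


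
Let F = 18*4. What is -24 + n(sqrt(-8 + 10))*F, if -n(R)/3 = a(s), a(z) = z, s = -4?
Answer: 840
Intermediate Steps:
F = 72
n(R) = 12 (n(R) = -3*(-4) = 12)
-24 + n(sqrt(-8 + 10))*F = -24 + 12*72 = -24 + 864 = 840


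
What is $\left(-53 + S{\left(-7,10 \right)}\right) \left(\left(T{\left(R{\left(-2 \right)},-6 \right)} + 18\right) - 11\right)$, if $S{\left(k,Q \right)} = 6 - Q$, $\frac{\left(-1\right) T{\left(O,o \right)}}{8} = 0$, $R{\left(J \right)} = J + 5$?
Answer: $-399$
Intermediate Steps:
$R{\left(J \right)} = 5 + J$
$T{\left(O,o \right)} = 0$ ($T{\left(O,o \right)} = \left(-8\right) 0 = 0$)
$\left(-53 + S{\left(-7,10 \right)}\right) \left(\left(T{\left(R{\left(-2 \right)},-6 \right)} + 18\right) - 11\right) = \left(-53 + \left(6 - 10\right)\right) \left(\left(0 + 18\right) - 11\right) = \left(-53 + \left(6 - 10\right)\right) \left(18 - 11\right) = \left(-53 - 4\right) 7 = \left(-57\right) 7 = -399$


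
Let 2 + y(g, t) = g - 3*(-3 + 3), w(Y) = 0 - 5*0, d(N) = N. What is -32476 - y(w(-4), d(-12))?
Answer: -32474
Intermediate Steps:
w(Y) = 0 (w(Y) = 0 + 0 = 0)
y(g, t) = -2 + g (y(g, t) = -2 + (g - 3*(-3 + 3)) = -2 + (g - 3*0) = -2 + (g + 0) = -2 + g)
-32476 - y(w(-4), d(-12)) = -32476 - (-2 + 0) = -32476 - 1*(-2) = -32476 + 2 = -32474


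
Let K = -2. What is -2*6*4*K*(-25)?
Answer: -2400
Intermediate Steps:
-2*6*4*K*(-25) = -2*6*4*(-2)*(-25) = -48*(-2)*(-25) = -2*(-48)*(-25) = 96*(-25) = -2400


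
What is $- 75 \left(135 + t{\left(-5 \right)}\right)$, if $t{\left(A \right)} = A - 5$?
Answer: $-9375$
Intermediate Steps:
$t{\left(A \right)} = -5 + A$ ($t{\left(A \right)} = A - 5 = -5 + A$)
$- 75 \left(135 + t{\left(-5 \right)}\right) = - 75 \left(135 - 10\right) = \left(-75\right) 125 = -9375$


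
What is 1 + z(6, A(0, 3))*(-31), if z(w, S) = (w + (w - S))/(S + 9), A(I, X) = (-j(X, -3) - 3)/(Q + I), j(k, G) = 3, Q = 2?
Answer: -153/2 ≈ -76.500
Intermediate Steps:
A(I, X) = -6/(2 + I) (A(I, X) = (-1*3 - 3)/(2 + I) = (-3 - 3)/(2 + I) = -6/(2 + I))
z(w, S) = (-S + 2*w)/(9 + S)
1 + z(6, A(0, 3))*(-31) = 1 + ((-(-6)/(2 + 0) + 2*6)/(9 - 6/(2 + 0)))*(-31) = 1 + ((-(-6)/2 + 12)/(9 - 6/2))*(-31) = 1 + ((-(-6)/2 + 12)/(9 - 6*½))*(-31) = 1 + ((-1*(-3) + 12)/(9 - 3))*(-31) = 1 + ((3 + 12)/6)*(-31) = 1 + ((⅙)*15)*(-31) = 1 + (5/2)*(-31) = 1 - 155/2 = -153/2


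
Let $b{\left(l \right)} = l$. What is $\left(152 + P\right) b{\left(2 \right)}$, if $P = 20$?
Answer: $344$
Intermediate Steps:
$\left(152 + P\right) b{\left(2 \right)} = \left(152 + 20\right) 2 = 172 \cdot 2 = 344$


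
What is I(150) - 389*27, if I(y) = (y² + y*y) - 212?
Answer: 34285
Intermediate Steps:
I(y) = -212 + 2*y² (I(y) = (y² + y²) - 212 = 2*y² - 212 = -212 + 2*y²)
I(150) - 389*27 = (-212 + 2*150²) - 389*27 = (-212 + 2*22500) - 1*10503 = (-212 + 45000) - 10503 = 44788 - 10503 = 34285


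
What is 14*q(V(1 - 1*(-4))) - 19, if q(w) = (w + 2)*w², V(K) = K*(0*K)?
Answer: -19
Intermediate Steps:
V(K) = 0 (V(K) = K*0 = 0)
q(w) = w²*(2 + w) (q(w) = (2 + w)*w² = w²*(2 + w))
14*q(V(1 - 1*(-4))) - 19 = 14*(0²*(2 + 0)) - 19 = 14*(0*2) - 19 = 14*0 - 19 = 0 - 19 = -19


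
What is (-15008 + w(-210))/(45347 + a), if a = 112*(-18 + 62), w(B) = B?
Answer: -15218/50275 ≈ -0.30270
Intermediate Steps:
a = 4928 (a = 112*44 = 4928)
(-15008 + w(-210))/(45347 + a) = (-15008 - 210)/(45347 + 4928) = -15218/50275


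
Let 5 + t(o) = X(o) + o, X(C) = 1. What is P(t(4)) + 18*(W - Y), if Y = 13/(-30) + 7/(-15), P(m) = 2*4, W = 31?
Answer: 2911/5 ≈ 582.20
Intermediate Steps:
t(o) = -4 + o (t(o) = -5 + (1 + o) = -4 + o)
P(m) = 8
Y = -9/10 (Y = 13*(-1/30) + 7*(-1/15) = -13/30 - 7/15 = -9/10 ≈ -0.90000)
P(t(4)) + 18*(W - Y) = 8 + 18*(31 - 1*(-9/10)) = 8 + 18*(31 + 9/10) = 8 + 18*(319/10) = 8 + 2871/5 = 2911/5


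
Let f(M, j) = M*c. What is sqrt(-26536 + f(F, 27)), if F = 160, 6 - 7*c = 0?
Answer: 2*I*sqrt(323386)/7 ≈ 162.48*I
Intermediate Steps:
c = 6/7 (c = 6/7 - 1/7*0 = 6/7 + 0 = 6/7 ≈ 0.85714)
f(M, j) = 6*M/7 (f(M, j) = M*(6/7) = 6*M/7)
sqrt(-26536 + f(F, 27)) = sqrt(-26536 + (6/7)*160) = sqrt(-26536 + 960/7) = sqrt(-184792/7) = 2*I*sqrt(323386)/7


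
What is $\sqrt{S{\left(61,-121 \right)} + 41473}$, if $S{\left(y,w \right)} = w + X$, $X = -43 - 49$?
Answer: $2 \sqrt{10315} \approx 203.13$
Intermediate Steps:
$X = -92$ ($X = -43 - 49 = -92$)
$S{\left(y,w \right)} = -92 + w$ ($S{\left(y,w \right)} = w - 92 = -92 + w$)
$\sqrt{S{\left(61,-121 \right)} + 41473} = \sqrt{\left(-92 - 121\right) + 41473} = \sqrt{-213 + 41473} = \sqrt{41260} = 2 \sqrt{10315}$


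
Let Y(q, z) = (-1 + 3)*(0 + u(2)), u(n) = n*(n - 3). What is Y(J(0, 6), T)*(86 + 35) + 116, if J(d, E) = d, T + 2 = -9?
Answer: -368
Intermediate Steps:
T = -11 (T = -2 - 9 = -11)
u(n) = n*(-3 + n)
Y(q, z) = -4 (Y(q, z) = (-1 + 3)*(0 + 2*(-3 + 2)) = 2*(0 + 2*(-1)) = 2*(0 - 2) = 2*(-2) = -4)
Y(J(0, 6), T)*(86 + 35) + 116 = -4*(86 + 35) + 116 = -4*121 + 116 = -484 + 116 = -368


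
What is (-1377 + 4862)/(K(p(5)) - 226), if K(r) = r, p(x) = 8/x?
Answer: -1025/66 ≈ -15.530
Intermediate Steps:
(-1377 + 4862)/(K(p(5)) - 226) = (-1377 + 4862)/(8/5 - 226) = 3485/(8*(1/5) - 226) = 3485/(8/5 - 226) = 3485/(-1122/5) = 3485*(-5/1122) = -1025/66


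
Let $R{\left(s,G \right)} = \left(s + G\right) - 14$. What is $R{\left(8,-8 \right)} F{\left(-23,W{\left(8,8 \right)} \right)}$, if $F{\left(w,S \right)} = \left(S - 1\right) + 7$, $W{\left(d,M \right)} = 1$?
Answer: $-98$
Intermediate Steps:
$F{\left(w,S \right)} = 6 + S$ ($F{\left(w,S \right)} = \left(-1 + S\right) + 7 = 6 + S$)
$R{\left(s,G \right)} = -14 + G + s$ ($R{\left(s,G \right)} = \left(G + s\right) - 14 = -14 + G + s$)
$R{\left(8,-8 \right)} F{\left(-23,W{\left(8,8 \right)} \right)} = \left(-14 - 8 + 8\right) \left(6 + 1\right) = \left(-14\right) 7 = -98$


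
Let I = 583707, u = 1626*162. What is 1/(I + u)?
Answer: 1/847119 ≈ 1.1805e-6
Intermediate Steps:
u = 263412
1/(I + u) = 1/(583707 + 263412) = 1/847119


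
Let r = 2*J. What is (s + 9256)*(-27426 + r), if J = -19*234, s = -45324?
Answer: 1309917624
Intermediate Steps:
J = -4446
r = -8892 (r = 2*(-4446) = -8892)
(s + 9256)*(-27426 + r) = (-45324 + 9256)*(-27426 - 8892) = -36068*(-36318) = 1309917624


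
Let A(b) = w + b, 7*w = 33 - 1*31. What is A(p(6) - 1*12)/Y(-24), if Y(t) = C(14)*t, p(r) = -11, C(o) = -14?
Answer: -53/784 ≈ -0.067602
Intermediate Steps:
w = 2/7 (w = (33 - 1*31)/7 = (33 - 31)/7 = (⅐)*2 = 2/7 ≈ 0.28571)
Y(t) = -14*t
A(b) = 2/7 + b
A(p(6) - 1*12)/Y(-24) = (2/7 + (-11 - 1*12))/((-14*(-24))) = (2/7 + (-11 - 12))/336 = (2/7 - 23)*(1/336) = -159/7*1/336 = -53/784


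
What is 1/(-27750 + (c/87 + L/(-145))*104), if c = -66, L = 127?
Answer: -145/4048398 ≈ -3.5817e-5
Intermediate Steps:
1/(-27750 + (c/87 + L/(-145))*104) = 1/(-27750 + (-66/87 + 127/(-145))*104) = 1/(-27750 + (-66*1/87 + 127*(-1/145))*104) = 1/(-27750 + (-22/29 - 127/145)*104) = 1/(-27750 - 237/145*104) = 1/(-27750 - 24648/145) = 1/(-4048398/145) = -145/4048398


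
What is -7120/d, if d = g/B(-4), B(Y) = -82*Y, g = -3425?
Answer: 467072/685 ≈ 681.86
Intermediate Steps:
d = -3425/328 (d = -3425/((-82*(-4))) = -3425/328 ≈ -10.442)
-7120/d = -7120/(-3425/328) = -7120*(-328/3425) = 467072/685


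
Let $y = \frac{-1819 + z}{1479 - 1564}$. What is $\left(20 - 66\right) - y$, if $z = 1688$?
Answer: $- \frac{4041}{85} \approx -47.541$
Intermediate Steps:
$y = \frac{131}{85}$ ($y = \frac{-1819 + 1688}{1479 - 1564} = - \frac{131}{-85} = \left(-131\right) \left(- \frac{1}{85}\right) = \frac{131}{85} \approx 1.5412$)
$\left(20 - 66\right) - y = \left(20 - 66\right) - \frac{131}{85} = -46 - \frac{131}{85} = - \frac{4041}{85}$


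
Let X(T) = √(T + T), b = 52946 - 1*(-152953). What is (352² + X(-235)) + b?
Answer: 329803 + I*√470 ≈ 3.298e+5 + 21.679*I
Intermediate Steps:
b = 205899 (b = 52946 + 152953 = 205899)
X(T) = √2*√T (X(T) = √(2*T) = √2*√T)
(352² + X(-235)) + b = (352² + √2*√(-235)) + 205899 = (123904 + √2*(I*√235)) + 205899 = (123904 + I*√470) + 205899 = 329803 + I*√470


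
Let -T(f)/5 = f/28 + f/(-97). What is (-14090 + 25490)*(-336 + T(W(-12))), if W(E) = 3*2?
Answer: -2606741100/679 ≈ -3.8391e+6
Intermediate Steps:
W(E) = 6
T(f) = -345*f/2716 (T(f) = -5*(f/28 + f/(-97)) = -5*(f*(1/28) + f*(-1/97)) = -5*(f/28 - f/97) = -345*f/2716)
(-14090 + 25490)*(-336 + T(W(-12))) = (-14090 + 25490)*(-336 - 345/2716*6) = 11400*(-336 - 1035/1358) = 11400*(-457323/1358) = -2606741100/679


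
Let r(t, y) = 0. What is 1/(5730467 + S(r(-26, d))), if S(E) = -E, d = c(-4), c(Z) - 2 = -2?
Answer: 1/5730467 ≈ 1.7451e-7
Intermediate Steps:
c(Z) = 0 (c(Z) = 2 - 2 = 0)
d = 0
1/(5730467 + S(r(-26, d))) = 1/(5730467 - 1*0) = 1/(5730467 + 0) = 1/5730467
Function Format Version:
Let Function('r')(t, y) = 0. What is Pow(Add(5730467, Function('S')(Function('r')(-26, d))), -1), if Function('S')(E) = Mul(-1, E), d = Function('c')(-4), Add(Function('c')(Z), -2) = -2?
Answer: Rational(1, 5730467) ≈ 1.7451e-7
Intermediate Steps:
Function('c')(Z) = 0 (Function('c')(Z) = Add(2, -2) = 0)
d = 0
Pow(Add(5730467, Function('S')(Function('r')(-26, d))), -1) = Pow(Add(5730467, Mul(-1, 0)), -1) = Pow(Add(5730467, 0), -1) = Pow(5730467, -1) = Rational(1, 5730467)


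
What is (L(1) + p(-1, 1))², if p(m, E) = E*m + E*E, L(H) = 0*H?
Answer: 0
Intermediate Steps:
L(H) = 0
p(m, E) = E² + E*m (p(m, E) = E*m + E² = E² + E*m)
(L(1) + p(-1, 1))² = (0 + 1*(1 - 1))² = (0 + 1*0)² = (0 + 0)² = 0² = 0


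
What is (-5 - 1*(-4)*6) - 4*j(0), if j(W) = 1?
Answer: 15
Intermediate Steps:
(-5 - 1*(-4)*6) - 4*j(0) = (-5 - 1*(-4)*6) - 4*1 = (-5 + 4*6) - 4 = (-5 + 24) - 4 = 19 - 4 = 15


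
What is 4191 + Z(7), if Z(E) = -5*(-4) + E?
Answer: 4218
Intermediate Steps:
Z(E) = 20 + E
4191 + Z(7) = 4191 + (20 + 7) = 4191 + 27 = 4218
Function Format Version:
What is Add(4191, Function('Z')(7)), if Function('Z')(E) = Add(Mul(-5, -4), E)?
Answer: 4218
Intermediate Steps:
Function('Z')(E) = Add(20, E)
Add(4191, Function('Z')(7)) = Add(4191, Add(20, 7)) = Add(4191, 27) = 4218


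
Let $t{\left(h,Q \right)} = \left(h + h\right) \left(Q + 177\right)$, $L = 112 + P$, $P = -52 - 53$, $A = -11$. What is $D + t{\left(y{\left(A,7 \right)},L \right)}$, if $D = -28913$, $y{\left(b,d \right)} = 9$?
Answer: $-25601$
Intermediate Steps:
$P = -105$
$L = 7$ ($L = 112 - 105 = 7$)
$t{\left(h,Q \right)} = 2 h \left(177 + Q\right)$
$D + t{\left(y{\left(A,7 \right)},L \right)} = -28913 + 2 \cdot 9 \left(177 + 7\right) = -28913 + 2 \cdot 9 \cdot 184 = -28913 + 3312 = -25601$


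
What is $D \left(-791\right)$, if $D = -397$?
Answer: $314027$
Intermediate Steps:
$D \left(-791\right) = \left(-397\right) \left(-791\right) = 314027$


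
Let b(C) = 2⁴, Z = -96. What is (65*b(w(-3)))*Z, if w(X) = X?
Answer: -99840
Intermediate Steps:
b(C) = 16
(65*b(w(-3)))*Z = (65*16)*(-96) = 1040*(-96) = -99840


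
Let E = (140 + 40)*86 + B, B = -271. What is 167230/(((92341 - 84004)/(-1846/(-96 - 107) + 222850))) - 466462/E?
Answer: 5479222959438278/1225708519 ≈ 4.4702e+6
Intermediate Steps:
E = 15209 (E = (140 + 40)*86 - 271 = 180*86 - 271 = 15480 - 271 = 15209)
167230/(((92341 - 84004)/(-1846/(-96 - 107) + 222850))) - 466462/E = 167230/(((92341 - 84004)/(-1846/(-96 - 107) + 222850))) - 466462/15209 = 167230/((8337/(-1846/(-203) + 222850))) - 466462*1/15209 = 167230/((8337/(-1846*(-1/203) + 222850))) - 466462/15209 = 167230/((8337/(1846/203 + 222850))) - 466462/15209 = 167230/((8337/(45240396/203))) - 466462/15209 = 167230/((8337*(203/45240396))) - 466462/15209 = 167230/(564137/15080132) - 466462/15209 = 167230*(15080132/564137) - 466462/15209 = 360264353480/80591 - 466462/15209 = 5479222959438278/1225708519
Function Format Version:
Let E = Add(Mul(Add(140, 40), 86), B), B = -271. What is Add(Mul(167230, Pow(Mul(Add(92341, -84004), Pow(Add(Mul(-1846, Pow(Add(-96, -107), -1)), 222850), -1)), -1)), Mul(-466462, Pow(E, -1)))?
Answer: Rational(5479222959438278, 1225708519) ≈ 4.4702e+6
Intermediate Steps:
E = 15209 (E = Add(Mul(Add(140, 40), 86), -271) = Add(Mul(180, 86), -271) = Add(15480, -271) = 15209)
Add(Mul(167230, Pow(Mul(Add(92341, -84004), Pow(Add(Mul(-1846, Pow(Add(-96, -107), -1)), 222850), -1)), -1)), Mul(-466462, Pow(E, -1))) = Add(Mul(167230, Pow(Mul(Add(92341, -84004), Pow(Add(Mul(-1846, Pow(Add(-96, -107), -1)), 222850), -1)), -1)), Mul(-466462, Pow(15209, -1))) = Add(Mul(167230, Pow(Mul(8337, Pow(Add(Mul(-1846, Pow(-203, -1)), 222850), -1)), -1)), Mul(-466462, Rational(1, 15209))) = Add(Mul(167230, Pow(Mul(8337, Pow(Add(Mul(-1846, Rational(-1, 203)), 222850), -1)), -1)), Rational(-466462, 15209)) = Add(Mul(167230, Pow(Mul(8337, Pow(Add(Rational(1846, 203), 222850), -1)), -1)), Rational(-466462, 15209)) = Add(Mul(167230, Pow(Mul(8337, Pow(Rational(45240396, 203), -1)), -1)), Rational(-466462, 15209)) = Add(Mul(167230, Pow(Mul(8337, Rational(203, 45240396)), -1)), Rational(-466462, 15209)) = Add(Mul(167230, Pow(Rational(564137, 15080132), -1)), Rational(-466462, 15209)) = Add(Mul(167230, Rational(15080132, 564137)), Rational(-466462, 15209)) = Add(Rational(360264353480, 80591), Rational(-466462, 15209)) = Rational(5479222959438278, 1225708519)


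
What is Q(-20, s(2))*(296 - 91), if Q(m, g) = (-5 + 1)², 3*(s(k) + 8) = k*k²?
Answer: 3280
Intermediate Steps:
s(k) = -8 + k³/3 (s(k) = -8 + (k*k²)/3 = -8 + k³/3)
Q(m, g) = 16 (Q(m, g) = (-4)² = 16)
Q(-20, s(2))*(296 - 91) = 16*(296 - 91) = 16*205 = 3280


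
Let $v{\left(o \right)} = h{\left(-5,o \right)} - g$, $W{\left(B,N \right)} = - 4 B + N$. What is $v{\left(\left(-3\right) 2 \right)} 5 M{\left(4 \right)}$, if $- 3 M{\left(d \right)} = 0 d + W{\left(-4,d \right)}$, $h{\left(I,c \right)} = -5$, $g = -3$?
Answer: $\frac{200}{3} \approx 66.667$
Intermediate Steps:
$W{\left(B,N \right)} = N - 4 B$
$M{\left(d \right)} = - \frac{16}{3} - \frac{d}{3}$ ($M{\left(d \right)} = - \frac{0 d + \left(d - -16\right)}{3} = - \frac{0 + \left(d + 16\right)}{3} = - \frac{0 + \left(16 + d\right)}{3} = - \frac{16 + d}{3} = - \frac{16}{3} - \frac{d}{3}$)
$v{\left(o \right)} = -2$ ($v{\left(o \right)} = -5 - -3 = -5 + 3 = -2$)
$v{\left(\left(-3\right) 2 \right)} 5 M{\left(4 \right)} = \left(-2\right) 5 \left(- \frac{16}{3} - \frac{4}{3}\right) = - 10 \left(- \frac{16}{3} - \frac{4}{3}\right) = \left(-10\right) \left(- \frac{20}{3}\right) = \frac{200}{3}$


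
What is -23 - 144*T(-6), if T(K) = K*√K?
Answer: -23 + 864*I*√6 ≈ -23.0 + 2116.4*I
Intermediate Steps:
T(K) = K^(3/2)
-23 - 144*T(-6) = -23 - (-864)*I*√6 = -23 + 864*I*√6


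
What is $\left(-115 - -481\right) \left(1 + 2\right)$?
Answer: $1098$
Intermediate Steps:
$\left(-115 - -481\right) \left(1 + 2\right) = \left(-115 + 481\right) 3 = 366 \cdot 3 = 1098$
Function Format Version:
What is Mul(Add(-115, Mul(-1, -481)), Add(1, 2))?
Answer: 1098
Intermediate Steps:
Mul(Add(-115, Mul(-1, -481)), Add(1, 2)) = Mul(Add(-115, 481), 3) = Mul(366, 3) = 1098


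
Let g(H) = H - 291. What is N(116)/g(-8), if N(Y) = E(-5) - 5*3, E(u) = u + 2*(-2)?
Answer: 24/299 ≈ 0.080268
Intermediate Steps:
g(H) = -291 + H
E(u) = -4 + u (E(u) = u - 4 = -4 + u)
N(Y) = -24 (N(Y) = (-4 - 5) - 5*3 = -9 - 15 = -24)
N(116)/g(-8) = -24/(-291 - 8) = -24/(-299) = -24*(-1/299) = 24/299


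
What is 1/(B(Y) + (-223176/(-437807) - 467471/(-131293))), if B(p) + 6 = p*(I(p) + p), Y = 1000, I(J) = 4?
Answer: 57480994451/57710807506359959 ≈ 9.9602e-7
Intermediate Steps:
B(p) = -6 + p*(4 + p)
1/(B(Y) + (-223176/(-437807) - 467471/(-131293))) = 1/((-6 + 1000² + 4*1000) + (-223176/(-437807) - 467471/(-131293))) = 1/((-6 + 1000000 + 4000) + (-223176*(-1/437807) - 467471*(-1/131293))) = 1/(1003994 + (223176/437807 + 467471/131293)) = 1/(1003994 + 233963522665/57480994451) = 1/(57710807506359959/57480994451) = 57480994451/57710807506359959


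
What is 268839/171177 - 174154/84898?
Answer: -1164544306/2422097491 ≈ -0.48080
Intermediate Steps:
268839/171177 - 174154/84898 = 268839*(1/171177) - 174154*1/84898 = 89613/57059 - 87077/42449 = -1164544306/2422097491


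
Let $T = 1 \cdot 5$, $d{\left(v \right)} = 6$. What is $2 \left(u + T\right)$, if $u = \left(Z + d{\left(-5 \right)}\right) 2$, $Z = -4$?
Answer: $18$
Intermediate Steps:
$T = 5$
$u = 4$ ($u = \left(-4 + 6\right) 2 = 2 \cdot 2 = 4$)
$2 \left(u + T\right) = 2 \left(4 + 5\right) = 2 \cdot 9 = 18$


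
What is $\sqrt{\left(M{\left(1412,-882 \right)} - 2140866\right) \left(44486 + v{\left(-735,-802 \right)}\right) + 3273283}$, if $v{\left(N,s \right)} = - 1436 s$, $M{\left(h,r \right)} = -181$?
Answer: $i \sqrt{2561027224143} \approx 1.6003 \cdot 10^{6} i$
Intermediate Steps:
$\sqrt{\left(M{\left(1412,-882 \right)} - 2140866\right) \left(44486 + v{\left(-735,-802 \right)}\right) + 3273283} = \sqrt{\left(-181 - 2140866\right) \left(44486 - -1151672\right) + 3273283} = \sqrt{- 2141047 \left(44486 + 1151672\right) + 3273283} = \sqrt{\left(-2141047\right) 1196158 + 3273283} = \sqrt{-2561030497426 + 3273283} = \sqrt{-2561027224143} = i \sqrt{2561027224143}$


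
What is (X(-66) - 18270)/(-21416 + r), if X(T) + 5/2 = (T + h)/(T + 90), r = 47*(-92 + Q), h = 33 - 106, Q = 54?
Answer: 438679/556848 ≈ 0.78779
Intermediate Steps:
h = -73
r = -1786 (r = 47*(-92 + 54) = 47*(-38) = -1786)
X(T) = -5/2 + (-73 + T)/(90 + T) (X(T) = -5/2 + (T - 73)/(T + 90) = -5/2 + (-73 + T)/(90 + T))
(X(-66) - 18270)/(-21416 + r) = ((-596 - 3*(-66))/(2*(90 - 66)) - 18270)/(-21416 - 1786) = ((½)*(-596 + 198)/24 - 18270)/(-23202) = ((½)*(1/24)*(-398) - 18270)*(-1/23202) = (-199/24 - 18270)*(-1/23202) = -438679/24*(-1/23202) = 438679/556848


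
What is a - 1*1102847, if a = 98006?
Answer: -1004841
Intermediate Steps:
a - 1*1102847 = 98006 - 1*1102847 = 98006 - 1102847 = -1004841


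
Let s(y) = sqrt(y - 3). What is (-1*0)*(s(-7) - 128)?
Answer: 0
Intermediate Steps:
s(y) = sqrt(-3 + y)
(-1*0)*(s(-7) - 128) = (-1*0)*(sqrt(-3 - 7) - 128) = 0*(sqrt(-10) - 128) = 0*(I*sqrt(10) - 128) = 0*(-128 + I*sqrt(10)) = 0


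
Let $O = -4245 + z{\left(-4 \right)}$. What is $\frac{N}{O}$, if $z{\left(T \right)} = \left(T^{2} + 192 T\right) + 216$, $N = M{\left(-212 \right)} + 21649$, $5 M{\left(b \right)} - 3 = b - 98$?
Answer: $- \frac{107938}{23905} \approx -4.5153$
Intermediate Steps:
$M{\left(b \right)} = -19 + \frac{b}{5}$ ($M{\left(b \right)} = \frac{3}{5} + \frac{b - 98}{5} = \frac{3}{5} + \frac{-98 + b}{5} = \frac{3}{5} + \left(- \frac{98}{5} + \frac{b}{5}\right) = -19 + \frac{b}{5}$)
$N = \frac{107938}{5}$ ($N = \left(-19 + \frac{1}{5} \left(-212\right)\right) + 21649 = \left(-19 - \frac{212}{5}\right) + 21649 = - \frac{307}{5} + 21649 = \frac{107938}{5} \approx 21588.0$)
$z{\left(T \right)} = 216 + T^{2} + 192 T$
$O = -4781$ ($O = -4245 + \left(216 + \left(-4\right)^{2} + 192 \left(-4\right)\right) = -4245 + \left(216 + 16 - 768\right) = -4245 - 536 = -4781$)
$\frac{N}{O} = \frac{107938}{5 \left(-4781\right)} = \frac{107938}{5} \left(- \frac{1}{4781}\right) = - \frac{107938}{23905}$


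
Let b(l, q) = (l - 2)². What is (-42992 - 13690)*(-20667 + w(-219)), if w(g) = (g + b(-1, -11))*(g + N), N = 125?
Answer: 52544214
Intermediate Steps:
b(l, q) = (-2 + l)²
w(g) = (9 + g)*(125 + g) (w(g) = (g + (-2 - 1)²)*(g + 125) = (g + (-3)²)*(125 + g) = (g + 9)*(125 + g) = (9 + g)*(125 + g))
(-42992 - 13690)*(-20667 + w(-219)) = (-42992 - 13690)*(-20667 + (1125 + (-219)² + 134*(-219))) = -56682*(-20667 + (1125 + 47961 - 29346)) = -56682*(-20667 + 19740) = -56682*(-927) = 52544214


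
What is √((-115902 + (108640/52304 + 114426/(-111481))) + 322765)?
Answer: 3*√62298557043162126787/52061627 ≈ 454.82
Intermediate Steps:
√((-115902 + (108640/52304 + 114426/(-111481))) + 322765) = √((-115902 + (108640*(1/52304) + 114426*(-1/111481))) + 322765) = √((-115902 + (970/467 - 114426/111481)) + 322765) = √((-115902 + 54699628/52061627) + 322765) = √(-6033991992926/52061627 + 322765) = √(10769679045729/52061627) = 3*√62298557043162126787/52061627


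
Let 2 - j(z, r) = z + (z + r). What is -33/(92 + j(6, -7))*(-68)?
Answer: 2244/89 ≈ 25.213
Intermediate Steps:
j(z, r) = 2 - r - 2*z (j(z, r) = 2 - (z + (z + r)) = 2 - (z + (r + z)) = 2 - (r + 2*z) = 2 + (-r - 2*z) = 2 - r - 2*z)
-33/(92 + j(6, -7))*(-68) = -33/(92 + (2 - 1*(-7) - 2*6))*(-68) = -33/(92 + (2 + 7 - 12))*(-68) = -33/(92 - 3)*(-68) = -33/89*(-68) = 2244/89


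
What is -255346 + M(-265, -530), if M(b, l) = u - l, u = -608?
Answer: -255424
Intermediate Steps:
M(b, l) = -608 - l
-255346 + M(-265, -530) = -255346 + (-608 - 1*(-530)) = -255346 + (-608 + 530) = -255346 - 78 = -255424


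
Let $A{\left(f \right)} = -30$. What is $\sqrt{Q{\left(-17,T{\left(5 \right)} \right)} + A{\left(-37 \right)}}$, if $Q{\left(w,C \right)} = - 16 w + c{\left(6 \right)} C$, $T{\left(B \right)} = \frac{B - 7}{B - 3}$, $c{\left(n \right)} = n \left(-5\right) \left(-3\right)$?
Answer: $2 \sqrt{38} \approx 12.329$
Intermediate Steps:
$c{\left(n \right)} = 15 n$ ($c{\left(n \right)} = - 5 n \left(-3\right) = 15 n$)
$T{\left(B \right)} = \frac{-7 + B}{-3 + B}$
$Q{\left(w,C \right)} = - 16 w + 90 C$ ($Q{\left(w,C \right)} = - 16 w + 15 \cdot 6 C = - 16 w + 90 C$)
$\sqrt{Q{\left(-17,T{\left(5 \right)} \right)} + A{\left(-37 \right)}} = \sqrt{\left(\left(-16\right) \left(-17\right) + 90 \frac{-7 + 5}{-3 + 5}\right) - 30} = \sqrt{\left(272 + 90 \cdot \frac{1}{2} \left(-2\right)\right) - 30} = \sqrt{\left(272 + 90 \left(-1\right)\right) - 30} = \sqrt{\left(272 - 90\right) - 30} = \sqrt{182 - 30} = \sqrt{152} = 2 \sqrt{38}$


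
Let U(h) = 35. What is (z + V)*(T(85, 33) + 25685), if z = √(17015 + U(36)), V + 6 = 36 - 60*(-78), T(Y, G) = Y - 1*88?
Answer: 120962220 + 128410*√682 ≈ 1.2432e+8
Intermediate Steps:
T(Y, G) = -88 + Y (T(Y, G) = Y - 88 = -88 + Y)
V = 4710 (V = -6 + (36 - 60*(-78)) = -6 + (36 + 4680) = -6 + 4716 = 4710)
z = 5*√682 (z = √(17015 + 35) = √17050 = 5*√682 ≈ 130.58)
(z + V)*(T(85, 33) + 25685) = (5*√682 + 4710)*((-88 + 85) + 25685) = (4710 + 5*√682)*(-3 + 25685) = (4710 + 5*√682)*25682 = 120962220 + 128410*√682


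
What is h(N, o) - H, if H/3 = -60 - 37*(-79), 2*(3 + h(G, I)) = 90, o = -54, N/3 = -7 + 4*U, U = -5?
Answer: -8547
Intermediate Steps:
N = -81 (N = 3*(-7 + 4*(-5)) = 3*(-7 - 20) = 3*(-27) = -81)
h(G, I) = 42 (h(G, I) = -3 + (1/2)*90 = -3 + 45 = 42)
H = 8589 (H = 3*(-60 - 37*(-79)) = 3*(-60 + 2923) = 3*2863 = 8589)
h(N, o) - H = 42 - 1*8589 = 42 - 8589 = -8547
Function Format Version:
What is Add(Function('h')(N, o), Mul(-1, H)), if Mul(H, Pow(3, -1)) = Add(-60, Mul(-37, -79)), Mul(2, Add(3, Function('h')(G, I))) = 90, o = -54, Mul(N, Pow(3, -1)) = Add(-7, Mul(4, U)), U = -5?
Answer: -8547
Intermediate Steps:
N = -81 (N = Mul(3, Add(-7, Mul(4, -5))) = Mul(3, Add(-7, -20)) = Mul(3, -27) = -81)
Function('h')(G, I) = 42 (Function('h')(G, I) = Add(-3, Mul(Rational(1, 2), 90)) = Add(-3, 45) = 42)
H = 8589 (H = Mul(3, Add(-60, Mul(-37, -79))) = Mul(3, Add(-60, 2923)) = Mul(3, 2863) = 8589)
Add(Function('h')(N, o), Mul(-1, H)) = Add(42, Mul(-1, 8589)) = Add(42, -8589) = -8547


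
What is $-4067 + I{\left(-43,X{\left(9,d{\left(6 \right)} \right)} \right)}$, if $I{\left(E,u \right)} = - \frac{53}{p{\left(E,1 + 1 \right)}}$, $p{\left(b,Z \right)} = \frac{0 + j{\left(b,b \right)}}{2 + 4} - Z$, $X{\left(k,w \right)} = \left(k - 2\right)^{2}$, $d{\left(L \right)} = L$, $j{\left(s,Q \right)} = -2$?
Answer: $- \frac{28310}{7} \approx -4044.3$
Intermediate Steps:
$X{\left(k,w \right)} = \left(-2 + k\right)^{2}$
$p{\left(b,Z \right)} = - \frac{1}{3} - Z$ ($p{\left(b,Z \right)} = \frac{0 - 2}{2 + 4} - Z = - \frac{2}{6} - Z = \left(-2\right) \frac{1}{6} - Z = - \frac{1}{3} - Z$)
$I{\left(E,u \right)} = \frac{159}{7}$ ($I{\left(E,u \right)} = - \frac{53}{- \frac{1}{3} - \left(1 + 1\right)} = - \frac{53}{- \frac{1}{3} - 2} = - \frac{53}{- \frac{7}{3}} = \left(-53\right) \left(- \frac{3}{7}\right) = \frac{159}{7}$)
$-4067 + I{\left(-43,X{\left(9,d{\left(6 \right)} \right)} \right)} = -4067 + \frac{159}{7} = - \frac{28310}{7}$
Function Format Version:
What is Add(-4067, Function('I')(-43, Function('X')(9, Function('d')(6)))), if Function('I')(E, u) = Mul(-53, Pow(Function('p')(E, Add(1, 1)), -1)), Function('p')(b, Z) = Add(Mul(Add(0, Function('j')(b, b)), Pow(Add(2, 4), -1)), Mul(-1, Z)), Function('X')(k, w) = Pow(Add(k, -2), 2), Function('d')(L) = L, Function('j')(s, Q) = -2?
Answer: Rational(-28310, 7) ≈ -4044.3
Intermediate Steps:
Function('X')(k, w) = Pow(Add(-2, k), 2)
Function('p')(b, Z) = Add(Rational(-1, 3), Mul(-1, Z)) (Function('p')(b, Z) = Add(Mul(Add(0, -2), Pow(Add(2, 4), -1)), Mul(-1, Z)) = Add(Mul(-2, Pow(6, -1)), Mul(-1, Z)) = Add(Mul(-2, Rational(1, 6)), Mul(-1, Z)) = Add(Rational(-1, 3), Mul(-1, Z)))
Function('I')(E, u) = Rational(159, 7) (Function('I')(E, u) = Mul(-53, Pow(Add(Rational(-1, 3), Mul(-1, Add(1, 1))), -1)) = Mul(-53, Pow(Add(Rational(-1, 3), Mul(-1, 2)), -1)) = Mul(-53, Pow(Add(Rational(-1, 3), -2), -1)) = Mul(-53, Pow(Rational(-7, 3), -1)) = Mul(-53, Rational(-3, 7)) = Rational(159, 7))
Add(-4067, Function('I')(-43, Function('X')(9, Function('d')(6)))) = Add(-4067, Rational(159, 7)) = Rational(-28310, 7)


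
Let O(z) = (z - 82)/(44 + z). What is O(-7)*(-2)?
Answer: 178/37 ≈ 4.8108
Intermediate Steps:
O(z) = (-82 + z)/(44 + z)
O(-7)*(-2) = ((-82 - 7)/(44 - 7))*(-2) = (-89/37)*(-2) = ((1/37)*(-89))*(-2) = -89/37*(-2) = 178/37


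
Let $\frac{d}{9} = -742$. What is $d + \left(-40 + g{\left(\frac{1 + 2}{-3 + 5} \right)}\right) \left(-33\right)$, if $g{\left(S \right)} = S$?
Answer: $- \frac{10815}{2} \approx -5407.5$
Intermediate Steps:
$d = -6678$ ($d = 9 \left(-742\right) = -6678$)
$d + \left(-40 + g{\left(\frac{1 + 2}{-3 + 5} \right)}\right) \left(-33\right) = -6678 + \left(-40 + \frac{1 + 2}{-3 + 5}\right) \left(-33\right) = -6678 + \left(-40 + \frac{3}{2}\right) \left(-33\right) = -6678 - - \frac{2541}{2} = -6678 + \frac{2541}{2} = - \frac{10815}{2}$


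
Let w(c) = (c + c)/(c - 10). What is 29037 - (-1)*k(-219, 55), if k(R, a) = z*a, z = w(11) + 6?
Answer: 30577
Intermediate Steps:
w(c) = 2*c/(-10 + c) (w(c) = (2*c)/(-10 + c) = 2*c/(-10 + c))
z = 28 (z = 2*11/(-10 + 11) + 6 = 2*11/1 + 6 = 2*11*1 + 6 = 22 + 6 = 28)
k(R, a) = 28*a
29037 - (-1)*k(-219, 55) = 29037 - (-1)*28*55 = 29037 - (-1)*1540 = 29037 - 1*(-1540) = 29037 + 1540 = 30577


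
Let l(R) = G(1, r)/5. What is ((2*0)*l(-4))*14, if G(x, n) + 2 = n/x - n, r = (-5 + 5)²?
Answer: 0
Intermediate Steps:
r = 0 (r = 0² = 0)
G(x, n) = -2 - n + n/x (G(x, n) = -2 + (n/x - n) = -2 + (-n + n/x) = -2 - n + n/x)
l(R) = -⅖ (l(R) = (-2 - 1*0 + 0/1)/5 = (-2 + 0 + 0*1)*(⅕) = (-2 + 0 + 0)*(⅕) = -2*⅕ = -⅖)
((2*0)*l(-4))*14 = ((2*0)*(-⅖))*14 = (0*(-⅖))*14 = 0*14 = 0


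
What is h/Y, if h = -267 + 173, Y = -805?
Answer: 94/805 ≈ 0.11677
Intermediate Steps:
h = -94
h/Y = -94/(-805) = -94*(-1/805) = 94/805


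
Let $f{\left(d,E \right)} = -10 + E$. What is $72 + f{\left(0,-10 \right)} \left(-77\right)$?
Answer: $1612$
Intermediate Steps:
$72 + f{\left(0,-10 \right)} \left(-77\right) = 72 + \left(-10 - 10\right) \left(-77\right) = 72 - -1540 = 72 + 1540 = 1612$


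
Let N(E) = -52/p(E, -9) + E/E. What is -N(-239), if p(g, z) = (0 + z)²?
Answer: -29/81 ≈ -0.35802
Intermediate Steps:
p(g, z) = z²
N(E) = 29/81 (N(E) = -52/((-9)²) + E/E = -52/81 + 1 = 29/81)
-N(-239) = -1*29/81 = -29/81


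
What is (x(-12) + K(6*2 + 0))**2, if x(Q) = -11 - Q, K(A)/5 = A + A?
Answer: 14641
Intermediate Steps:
K(A) = 10*A (K(A) = 5*(A + A) = 5*(2*A) = 10*A)
(x(-12) + K(6*2 + 0))**2 = ((-11 - 1*(-12)) + 10*(6*2 + 0))**2 = ((-11 + 12) + 10*(12 + 0))**2 = (1 + 10*12)**2 = (1 + 120)**2 = 121**2 = 14641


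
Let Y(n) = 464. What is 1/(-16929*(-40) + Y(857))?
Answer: 1/677624 ≈ 1.4757e-6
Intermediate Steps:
1/(-16929*(-40) + Y(857)) = 1/(-16929*(-40) + 464) = 1/(677160 + 464) = 1/677624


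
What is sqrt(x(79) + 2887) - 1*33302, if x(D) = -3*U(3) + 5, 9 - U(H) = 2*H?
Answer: -33302 + 31*sqrt(3) ≈ -33248.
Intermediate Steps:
U(H) = 9 - 2*H
x(D) = -4 (x(D) = -3*(9 - 2*3) + 5 = -3*(9 - 6) + 5 = -3*3 + 5 = -9 + 5 = -4)
sqrt(x(79) + 2887) - 1*33302 = sqrt(-4 + 2887) - 1*33302 = sqrt(2883) - 33302 = 31*sqrt(3) - 33302 = -33302 + 31*sqrt(3)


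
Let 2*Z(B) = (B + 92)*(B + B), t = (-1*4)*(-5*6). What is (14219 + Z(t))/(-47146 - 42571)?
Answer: -39659/89717 ≈ -0.44205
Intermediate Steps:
t = 120 (t = -4*(-30) = 120)
Z(B) = B*(92 + B) (Z(B) = ((B + 92)*(B + B))/2 = ((92 + B)*(2*B))/2 = (2*B*(92 + B))/2 = B*(92 + B))
(14219 + Z(t))/(-47146 - 42571) = (14219 + 120*(92 + 120))/(-47146 - 42571) = (14219 + 120*212)/(-89717) = (14219 + 25440)*(-1/89717) = 39659*(-1/89717) = -39659/89717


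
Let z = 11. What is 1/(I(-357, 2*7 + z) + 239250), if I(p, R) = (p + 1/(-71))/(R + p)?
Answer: 5893/1409906587 ≈ 4.1797e-6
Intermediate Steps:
I(p, R) = (-1/71 + p)/(R + p) (I(p, R) = (p - 1/71)/(R + p) = (-1/71 + p)/(R + p))
1/(I(-357, 2*7 + z) + 239250) = 1/((-1/71 - 357)/((2*7 + 11) - 357) + 239250) = 1/(-25348/71/((14 + 11) - 357) + 239250) = 1/(-25348/71/(25 - 357) + 239250) = 1/(-25348/71/(-332) + 239250) = 1/(-1/332*(-25348/71) + 239250) = 1/(6337/5893 + 239250) = 1/(1409906587/5893) = 5893/1409906587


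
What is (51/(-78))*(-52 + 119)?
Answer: -1139/26 ≈ -43.808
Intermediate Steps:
(51/(-78))*(-52 + 119) = (51*(-1/78))*67 = -17/26*67 = -1139/26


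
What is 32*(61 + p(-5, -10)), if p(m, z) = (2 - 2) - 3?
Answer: 1856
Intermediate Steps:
p(m, z) = -3 (p(m, z) = 0 - 3 = -3)
32*(61 + p(-5, -10)) = 32*(61 - 3) = 32*58 = 1856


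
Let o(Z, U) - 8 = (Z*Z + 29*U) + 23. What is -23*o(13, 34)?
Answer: -27278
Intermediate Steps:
o(Z, U) = 31 + Z**2 + 29*U (o(Z, U) = 8 + ((Z*Z + 29*U) + 23) = 8 + ((Z**2 + 29*U) + 23) = 8 + (23 + Z**2 + 29*U) = 31 + Z**2 + 29*U)
-23*o(13, 34) = -23*(31 + 13**2 + 29*34) = -23*(31 + 169 + 986) = -23*1186 = -27278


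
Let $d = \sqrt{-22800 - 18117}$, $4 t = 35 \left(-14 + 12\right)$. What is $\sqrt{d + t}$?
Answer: $\frac{\sqrt{-70 + 4 i \sqrt{40917}}}{2} \approx 9.6316 + 10.501 i$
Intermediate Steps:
$t = - \frac{35}{2}$ ($t = \frac{35 \left(-14 + 12\right)}{4} = \frac{35 \left(-2\right)}{4} = \frac{1}{4} \left(-70\right) = - \frac{35}{2} \approx -17.5$)
$d = i \sqrt{40917}$ ($d = \sqrt{-40917} = i \sqrt{40917} \approx 202.28 i$)
$\sqrt{d + t} = \sqrt{i \sqrt{40917} - \frac{35}{2}} = \sqrt{- \frac{35}{2} + i \sqrt{40917}}$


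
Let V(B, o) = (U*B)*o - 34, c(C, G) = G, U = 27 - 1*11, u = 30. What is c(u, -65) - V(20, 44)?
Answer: -14111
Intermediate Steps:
U = 16 (U = 27 - 11 = 16)
V(B, o) = -34 + 16*B*o (V(B, o) = (16*B)*o - 34 = 16*B*o - 34 = -34 + 16*B*o)
c(u, -65) - V(20, 44) = -65 - (-34 + 16*20*44) = -65 - (-34 + 14080) = -65 - 1*14046 = -65 - 14046 = -14111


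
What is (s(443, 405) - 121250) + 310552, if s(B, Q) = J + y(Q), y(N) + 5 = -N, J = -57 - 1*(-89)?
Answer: 188924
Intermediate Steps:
J = 32 (J = -57 + 89 = 32)
y(N) = -5 - N
s(B, Q) = 27 - Q (s(B, Q) = 32 + (-5 - Q) = 27 - Q)
(s(443, 405) - 121250) + 310552 = ((27 - 1*405) - 121250) + 310552 = ((27 - 405) - 121250) + 310552 = (-378 - 121250) + 310552 = -121628 + 310552 = 188924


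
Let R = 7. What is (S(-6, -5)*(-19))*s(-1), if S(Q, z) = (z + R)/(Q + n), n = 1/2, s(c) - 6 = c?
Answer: 380/11 ≈ 34.545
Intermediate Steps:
s(c) = 6 + c
n = ½ ≈ 0.50000
S(Q, z) = (7 + z)/(½ + Q) (S(Q, z) = (z + 7)/(Q + ½) = (7 + z)/(½ + Q))
(S(-6, -5)*(-19))*s(-1) = ((2*(7 - 5)/(1 + 2*(-6)))*(-19))*(6 - 1) = ((2*2/(1 - 12))*(-19))*5 = ((2*2/(-11))*(-19))*5 = ((2*(-1/11)*2)*(-19))*5 = -4/11*(-19)*5 = (76/11)*5 = 380/11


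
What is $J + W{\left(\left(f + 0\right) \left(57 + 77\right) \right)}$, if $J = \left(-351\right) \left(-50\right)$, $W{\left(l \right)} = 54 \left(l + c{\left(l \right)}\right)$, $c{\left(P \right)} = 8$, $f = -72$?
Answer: $-503010$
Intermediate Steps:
$W{\left(l \right)} = 432 + 54 l$ ($W{\left(l \right)} = 54 \left(l + 8\right) = 54 \left(8 + l\right) = 432 + 54 l$)
$J = 17550$
$J + W{\left(\left(f + 0\right) \left(57 + 77\right) \right)} = 17550 + \left(432 + 54 \left(-72 + 0\right) \left(57 + 77\right)\right) = 17550 + \left(432 + 54 \left(\left(-72\right) 134\right)\right) = 17550 + \left(432 + 54 \left(-9648\right)\right) = 17550 + \left(432 - 520992\right) = 17550 - 520560 = -503010$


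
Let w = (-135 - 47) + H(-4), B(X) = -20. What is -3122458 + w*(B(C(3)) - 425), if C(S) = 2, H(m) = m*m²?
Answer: -3012988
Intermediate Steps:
H(m) = m³
w = -246 (w = (-135 - 47) + (-4)³ = -182 - 64 = -246)
-3122458 + w*(B(C(3)) - 425) = -3122458 - 246*(-20 - 425) = -3122458 - 246*(-445) = -3122458 + 109470 = -3012988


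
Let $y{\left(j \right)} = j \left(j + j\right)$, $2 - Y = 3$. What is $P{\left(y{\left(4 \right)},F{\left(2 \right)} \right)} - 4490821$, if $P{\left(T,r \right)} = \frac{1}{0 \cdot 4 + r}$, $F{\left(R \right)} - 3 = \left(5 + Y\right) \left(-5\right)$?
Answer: $- \frac{76343958}{17} \approx -4.4908 \cdot 10^{6}$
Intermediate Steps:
$Y = -1$ ($Y = 2 - 3 = -1$)
$y{\left(j \right)} = 2 j^{2}$ ($y{\left(j \right)} = j 2 j = 2 j^{2}$)
$F{\left(R \right)} = -17$ ($F{\left(R \right)} = 3 + \left(5 - 1\right) \left(-5\right) = 3 + 4 \left(-5\right) = 3 - 20 = -17$)
$P{\left(T,r \right)} = \frac{1}{r}$ ($P{\left(T,r \right)} = \frac{1}{0 + r} = \frac{1}{r}$)
$P{\left(y{\left(4 \right)},F{\left(2 \right)} \right)} - 4490821 = \frac{1}{-17} - 4490821 = - \frac{1}{17} - 4490821 = - \frac{76343958}{17}$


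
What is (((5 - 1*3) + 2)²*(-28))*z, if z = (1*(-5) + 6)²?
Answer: -448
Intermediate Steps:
z = 1 (z = (-5 + 6)² = 1² = 1)
(((5 - 1*3) + 2)²*(-28))*z = (((5 - 1*3) + 2)²*(-28))*1 = (((5 - 3) + 2)²*(-28))*1 = ((2 + 2)²*(-28))*1 = (4²*(-28))*1 = (16*(-28))*1 = -448*1 = -448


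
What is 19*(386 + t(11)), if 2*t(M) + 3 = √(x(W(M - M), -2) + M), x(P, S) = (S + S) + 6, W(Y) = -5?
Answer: 14611/2 + 19*√13/2 ≈ 7339.8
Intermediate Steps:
x(P, S) = 6 + 2*S (x(P, S) = 2*S + 6 = 6 + 2*S)
t(M) = -3/2 + √(2 + M)/2 (t(M) = -3/2 + √((6 + 2*(-2)) + M)/2 = -3/2 + √((6 - 4) + M)/2 = -3/2 + √(2 + M)/2)
19*(386 + t(11)) = 19*(386 + (-3/2 + √(2 + 11)/2)) = 19*(386 + (-3/2 + √13/2)) = 19*(769/2 + √13/2) = 14611/2 + 19*√13/2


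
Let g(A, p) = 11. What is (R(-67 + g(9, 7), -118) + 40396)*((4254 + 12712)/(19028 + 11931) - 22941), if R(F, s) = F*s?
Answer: -33382873144812/30959 ≈ -1.0783e+9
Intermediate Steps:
(R(-67 + g(9, 7), -118) + 40396)*((4254 + 12712)/(19028 + 11931) - 22941) = ((-67 + 11)*(-118) + 40396)*((4254 + 12712)/(19028 + 11931) - 22941) = (-56*(-118) + 40396)*(16966/30959 - 22941) = (6608 + 40396)*(16966*(1/30959) - 22941) = 47004*(16966/30959 - 22941) = 47004*(-710213453/30959) = -33382873144812/30959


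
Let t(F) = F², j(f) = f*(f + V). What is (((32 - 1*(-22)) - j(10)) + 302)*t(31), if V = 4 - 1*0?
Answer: 207576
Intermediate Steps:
V = 4 (V = 4 + 0 = 4)
j(f) = f*(4 + f) (j(f) = f*(f + 4) = f*(4 + f))
(((32 - 1*(-22)) - j(10)) + 302)*t(31) = (((32 - 1*(-22)) - 10*(4 + 10)) + 302)*31² = (((32 + 22) - 10*14) + 302)*961 = ((54 - 1*140) + 302)*961 = ((54 - 140) + 302)*961 = (-86 + 302)*961 = 216*961 = 207576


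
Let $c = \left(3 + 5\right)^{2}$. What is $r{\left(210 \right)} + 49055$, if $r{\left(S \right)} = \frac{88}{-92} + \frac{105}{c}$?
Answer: $\frac{72209967}{1472} \approx 49056.0$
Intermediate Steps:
$c = 64$ ($c = 8^{2} = 64$)
$r{\left(S \right)} = \frac{1007}{1472}$ ($r{\left(S \right)} = \frac{88}{-92} + \frac{105}{64} = 88 \left(- \frac{1}{92}\right) + 105 \cdot \frac{1}{64} = - \frac{22}{23} + \frac{105}{64} = \frac{1007}{1472}$)
$r{\left(210 \right)} + 49055 = \frac{1007}{1472} + 49055 = \frac{72209967}{1472}$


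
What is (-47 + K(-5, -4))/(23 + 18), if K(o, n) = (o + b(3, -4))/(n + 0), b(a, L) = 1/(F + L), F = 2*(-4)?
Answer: -2195/1968 ≈ -1.1153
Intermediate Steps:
F = -8
b(a, L) = 1/(-8 + L)
K(o, n) = (-1/12 + o)/n (K(o, n) = (o + 1/(-8 - 4))/(n + 0) = (o + 1/(-12))/n = (o - 1/12)/n = (-1/12 + o)/n)
(-47 + K(-5, -4))/(23 + 18) = (-47 + (-1/12 - 5)/(-4))/(23 + 18) = (-47 - 1/4*(-61/12))/41 = (-47 + 61/48)*(1/41) = -2195/48*1/41 = -2195/1968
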